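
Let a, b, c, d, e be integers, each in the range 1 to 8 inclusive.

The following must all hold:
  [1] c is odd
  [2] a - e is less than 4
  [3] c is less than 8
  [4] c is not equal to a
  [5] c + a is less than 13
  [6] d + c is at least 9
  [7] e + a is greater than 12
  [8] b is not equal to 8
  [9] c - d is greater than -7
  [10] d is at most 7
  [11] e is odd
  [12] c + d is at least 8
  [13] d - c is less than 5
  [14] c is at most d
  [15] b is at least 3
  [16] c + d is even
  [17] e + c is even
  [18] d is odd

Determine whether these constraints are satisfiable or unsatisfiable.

Satisfiable

One satisfying assignment is a = 8, b = 7, c = 3, d = 7, e = 7.
For the less obvious constraints — constraint 2: a - e = 1; constraint 5: c + a = 11; constraint 6: d + c = 10 — and the others hold by inspection.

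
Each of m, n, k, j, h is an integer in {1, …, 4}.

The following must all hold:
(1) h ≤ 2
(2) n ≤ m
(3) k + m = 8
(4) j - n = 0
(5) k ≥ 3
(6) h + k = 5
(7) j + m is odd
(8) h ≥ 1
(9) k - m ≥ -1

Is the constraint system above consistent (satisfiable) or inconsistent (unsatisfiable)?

Satisfiable

Setting (m, n, k, j, h) = (4, 1, 4, 1, 1) satisfies everything: constraint 3: k + m = 8; constraint 4: j - n = 0, and the others follow.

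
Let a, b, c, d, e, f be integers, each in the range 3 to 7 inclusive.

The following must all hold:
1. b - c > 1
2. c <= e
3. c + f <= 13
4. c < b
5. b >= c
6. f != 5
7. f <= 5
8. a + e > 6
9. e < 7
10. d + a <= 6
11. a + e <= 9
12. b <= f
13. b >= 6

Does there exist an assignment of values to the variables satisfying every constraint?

From constraints 12 and 13: f ≥ b and b ≥ 6, so f ≥ 6. From constraint 7: f ≤ 5. But 5 < 6, so no value of f works.

Unsatisfiable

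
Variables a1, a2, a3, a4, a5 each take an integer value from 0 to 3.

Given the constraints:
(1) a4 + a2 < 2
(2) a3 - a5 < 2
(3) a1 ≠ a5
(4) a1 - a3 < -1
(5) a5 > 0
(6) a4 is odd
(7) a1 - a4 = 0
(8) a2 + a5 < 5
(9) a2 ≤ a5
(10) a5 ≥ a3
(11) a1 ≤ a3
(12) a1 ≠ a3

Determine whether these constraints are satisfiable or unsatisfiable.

Satisfiable

Take a1 = 1, a2 = 0, a3 = 3, a4 = 1, a5 = 3. Then constraint 1: a4 + a2 = 1; constraint 2: a3 - a5 = 0, and every other listed constraint is also met.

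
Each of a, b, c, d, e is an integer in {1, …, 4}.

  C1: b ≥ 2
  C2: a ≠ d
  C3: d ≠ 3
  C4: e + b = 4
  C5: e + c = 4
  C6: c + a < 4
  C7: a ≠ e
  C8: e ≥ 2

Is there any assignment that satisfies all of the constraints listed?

One satisfying assignment is a = 1, b = 2, c = 2, d = 4, e = 2.
For the less obvious constraints — constraint 4: e + b = 4; constraint 5: e + c = 4; constraint 6: c + a = 3 — and the others hold by inspection.

Satisfiable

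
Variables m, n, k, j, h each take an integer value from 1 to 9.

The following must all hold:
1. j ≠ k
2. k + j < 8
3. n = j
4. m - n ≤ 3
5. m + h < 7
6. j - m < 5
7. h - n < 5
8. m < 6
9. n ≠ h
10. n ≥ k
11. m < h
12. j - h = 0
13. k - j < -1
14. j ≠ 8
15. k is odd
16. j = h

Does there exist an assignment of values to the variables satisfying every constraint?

Unsatisfiable

From constraints 3 and 16, n = j = h, so n = h. But constraint 9 says n ≠ h. Contradiction.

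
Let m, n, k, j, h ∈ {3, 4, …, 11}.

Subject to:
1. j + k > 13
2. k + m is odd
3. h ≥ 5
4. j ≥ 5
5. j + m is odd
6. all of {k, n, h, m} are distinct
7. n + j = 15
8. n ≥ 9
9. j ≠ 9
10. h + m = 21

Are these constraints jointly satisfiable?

Try m = 11, n = 9, k = 8, j = 6, h = 10.
Check constraint 1: j + k = 14; constraint 7: n + j = 15. The remaining constraints are straightforward to verify.

Satisfiable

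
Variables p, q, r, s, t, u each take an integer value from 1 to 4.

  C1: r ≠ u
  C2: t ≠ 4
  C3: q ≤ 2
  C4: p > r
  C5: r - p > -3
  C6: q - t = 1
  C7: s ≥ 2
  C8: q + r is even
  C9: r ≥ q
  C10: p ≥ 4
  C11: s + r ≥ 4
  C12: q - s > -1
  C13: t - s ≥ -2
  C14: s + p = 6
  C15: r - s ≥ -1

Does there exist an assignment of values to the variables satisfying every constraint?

The assignment p = 4, q = 2, r = 2, s = 2, t = 1, u = 4 works:
  constraint 5 holds since r - p = -2.
  constraint 6 holds since q - t = 1.
The rest check out directly.

Satisfiable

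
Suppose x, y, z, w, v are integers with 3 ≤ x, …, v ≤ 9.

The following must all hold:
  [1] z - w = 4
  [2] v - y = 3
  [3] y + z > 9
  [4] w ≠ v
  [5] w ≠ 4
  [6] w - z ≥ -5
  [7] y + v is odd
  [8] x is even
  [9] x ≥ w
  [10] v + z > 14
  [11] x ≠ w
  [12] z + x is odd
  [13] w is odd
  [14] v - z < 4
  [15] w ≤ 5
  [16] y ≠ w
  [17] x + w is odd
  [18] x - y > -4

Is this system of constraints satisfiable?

Satisfiable

Try x = 4, y = 5, z = 7, w = 3, v = 8.
Check constraint 1: z - w = 4; constraint 2: v - y = 3. The remaining constraints are straightforward to verify.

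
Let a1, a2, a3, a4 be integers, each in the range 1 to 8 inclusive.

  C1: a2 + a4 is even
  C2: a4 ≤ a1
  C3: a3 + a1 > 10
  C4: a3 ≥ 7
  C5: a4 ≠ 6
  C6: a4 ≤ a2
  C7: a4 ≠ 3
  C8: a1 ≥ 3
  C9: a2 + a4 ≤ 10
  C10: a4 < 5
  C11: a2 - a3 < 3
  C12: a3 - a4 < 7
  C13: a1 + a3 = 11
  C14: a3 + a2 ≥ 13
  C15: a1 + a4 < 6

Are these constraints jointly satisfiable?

Take a1 = 3, a2 = 8, a3 = 8, a4 = 2. Then constraint 3: a3 + a1 = 11; constraint 9: a2 + a4 = 10, and every other listed constraint is also met.

Satisfiable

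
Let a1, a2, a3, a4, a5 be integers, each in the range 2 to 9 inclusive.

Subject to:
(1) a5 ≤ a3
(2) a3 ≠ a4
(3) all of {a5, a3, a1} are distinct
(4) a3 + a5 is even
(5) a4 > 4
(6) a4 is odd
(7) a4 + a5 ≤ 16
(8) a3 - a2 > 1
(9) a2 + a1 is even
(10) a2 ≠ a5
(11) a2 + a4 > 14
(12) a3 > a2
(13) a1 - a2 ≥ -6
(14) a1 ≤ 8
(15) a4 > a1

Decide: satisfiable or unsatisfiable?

Setting (a1, a2, a3, a4, a5) = (2, 6, 8, 9, 4) satisfies everything: constraint 7: a4 + a5 = 13; constraint 8: a3 - a2 = 2; constraint 11: a2 + a4 = 15, and the others follow.

Satisfiable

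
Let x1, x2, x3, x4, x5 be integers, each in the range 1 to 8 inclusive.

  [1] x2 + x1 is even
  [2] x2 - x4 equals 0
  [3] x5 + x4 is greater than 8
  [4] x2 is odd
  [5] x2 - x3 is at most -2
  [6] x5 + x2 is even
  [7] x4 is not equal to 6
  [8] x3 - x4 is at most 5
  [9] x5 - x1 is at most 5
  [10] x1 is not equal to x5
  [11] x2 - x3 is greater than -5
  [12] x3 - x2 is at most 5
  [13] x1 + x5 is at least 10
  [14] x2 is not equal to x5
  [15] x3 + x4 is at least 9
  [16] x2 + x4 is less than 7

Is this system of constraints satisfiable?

One satisfying assignment is x1 = 3, x2 = 3, x3 = 6, x4 = 3, x5 = 7.
For the less obvious constraints — constraint 2: x2 - x4 = 0; constraint 3: x5 + x4 = 10; constraint 5: x2 - x3 = -3 — and the others hold by inspection.

Satisfiable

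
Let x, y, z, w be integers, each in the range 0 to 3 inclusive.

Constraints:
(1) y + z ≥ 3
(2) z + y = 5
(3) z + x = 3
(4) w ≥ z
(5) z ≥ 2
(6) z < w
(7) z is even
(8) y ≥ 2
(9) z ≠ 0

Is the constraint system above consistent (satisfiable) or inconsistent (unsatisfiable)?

Satisfiable

Try x = 1, y = 3, z = 2, w = 3.
Check constraint 1: y + z = 5; constraint 2: z + y = 5; constraint 3: z + x = 3. The remaining constraints are straightforward to verify.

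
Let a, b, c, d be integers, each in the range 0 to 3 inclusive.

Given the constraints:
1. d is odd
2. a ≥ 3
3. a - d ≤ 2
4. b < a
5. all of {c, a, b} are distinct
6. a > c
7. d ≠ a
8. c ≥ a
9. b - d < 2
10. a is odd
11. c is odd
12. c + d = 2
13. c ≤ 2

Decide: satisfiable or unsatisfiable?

From constraints 2 and 8: c ≥ a and a ≥ 3, so c ≥ 3. From constraint 13: c ≤ 2. But 2 < 3, so no value of c works.

Unsatisfiable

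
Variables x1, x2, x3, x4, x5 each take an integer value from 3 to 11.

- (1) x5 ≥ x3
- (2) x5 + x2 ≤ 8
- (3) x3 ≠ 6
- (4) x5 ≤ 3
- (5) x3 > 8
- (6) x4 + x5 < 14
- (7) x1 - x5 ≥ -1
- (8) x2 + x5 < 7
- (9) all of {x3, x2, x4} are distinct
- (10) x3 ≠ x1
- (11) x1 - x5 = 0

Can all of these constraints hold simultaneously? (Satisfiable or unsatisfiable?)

Unsatisfiable

From constraint 5: x3 ≥ 9. From constraints 1 and 4: x3 ≤ x5 and x5 ≤ 3, so x3 ≤ 3. But 3 < 9, so no value of x3 works.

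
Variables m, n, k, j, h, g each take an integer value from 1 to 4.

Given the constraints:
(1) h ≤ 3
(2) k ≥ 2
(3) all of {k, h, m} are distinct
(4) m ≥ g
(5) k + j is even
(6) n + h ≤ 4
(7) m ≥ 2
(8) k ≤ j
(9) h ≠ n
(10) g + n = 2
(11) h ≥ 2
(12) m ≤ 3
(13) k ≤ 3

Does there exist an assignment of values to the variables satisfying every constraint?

Unsatisfiable

Constraints 1, 2, 7, 11, 12, and 13 confine each of k, h, m to the 2 values {2, 3}.
Constraint 3 requires all 3 of them to be distinct, but only 2 values are available — impossible by the pigeonhole principle.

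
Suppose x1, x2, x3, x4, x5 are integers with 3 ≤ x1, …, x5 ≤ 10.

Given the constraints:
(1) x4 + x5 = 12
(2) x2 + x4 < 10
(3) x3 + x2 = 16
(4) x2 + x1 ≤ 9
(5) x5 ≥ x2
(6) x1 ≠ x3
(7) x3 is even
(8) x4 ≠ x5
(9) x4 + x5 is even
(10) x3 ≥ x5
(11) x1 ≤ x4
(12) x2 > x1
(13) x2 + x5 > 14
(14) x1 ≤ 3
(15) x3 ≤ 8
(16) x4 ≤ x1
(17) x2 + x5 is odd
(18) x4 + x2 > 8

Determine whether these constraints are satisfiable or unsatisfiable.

From constraints 14 and 16: x4 ≤ x1 ≤ 3. From constraints 10 and 15: x5 ≤ x3 ≤ 8. Hence x4 + x5 ≤ 11. But constraint 1 requires x4 + x5 = 12, and 12 > 11. Contradiction.

Unsatisfiable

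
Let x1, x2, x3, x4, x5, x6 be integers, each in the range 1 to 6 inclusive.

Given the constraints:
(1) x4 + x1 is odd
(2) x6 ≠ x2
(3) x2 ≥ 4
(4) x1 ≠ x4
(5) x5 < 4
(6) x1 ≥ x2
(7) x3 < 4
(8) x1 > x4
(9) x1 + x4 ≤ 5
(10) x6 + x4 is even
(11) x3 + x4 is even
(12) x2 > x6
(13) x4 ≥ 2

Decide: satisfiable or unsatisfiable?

Unsatisfiable

From constraints 3 and 6: x1 ≥ x2 ≥ 4. From constraint 13: x4 ≥ 2. Hence x1 + x4 ≥ 6. But constraint 9 requires x1 + x4 ≤ 5, and 5 < 6. Contradiction.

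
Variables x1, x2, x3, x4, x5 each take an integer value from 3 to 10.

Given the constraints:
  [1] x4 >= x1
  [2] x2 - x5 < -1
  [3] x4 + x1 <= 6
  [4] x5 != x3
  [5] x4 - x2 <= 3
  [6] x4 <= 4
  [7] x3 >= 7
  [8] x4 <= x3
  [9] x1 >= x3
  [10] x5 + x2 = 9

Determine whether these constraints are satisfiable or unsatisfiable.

From constraints 7 and 9: x1 ≥ x3 and x3 ≥ 7, so x1 ≥ 7. From constraints 1 and 6: x1 ≤ x4 and x4 ≤ 4, so x1 ≤ 4. But 4 < 7, so no value of x1 works.

Unsatisfiable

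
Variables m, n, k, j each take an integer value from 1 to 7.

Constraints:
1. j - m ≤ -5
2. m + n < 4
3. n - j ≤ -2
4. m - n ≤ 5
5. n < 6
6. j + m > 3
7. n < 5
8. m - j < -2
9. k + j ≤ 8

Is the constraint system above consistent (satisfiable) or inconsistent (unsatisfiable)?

Constraints 1, 3, and 4 give j − n ≥ 2, n − m ≥ -5, m − j ≥ 5.
Adding all 3 inequalities: the left sides telescope to 0, and the right sides sum to 2 + (-5) + 5 = 2. So 0 ≥ 2, which is false.

Unsatisfiable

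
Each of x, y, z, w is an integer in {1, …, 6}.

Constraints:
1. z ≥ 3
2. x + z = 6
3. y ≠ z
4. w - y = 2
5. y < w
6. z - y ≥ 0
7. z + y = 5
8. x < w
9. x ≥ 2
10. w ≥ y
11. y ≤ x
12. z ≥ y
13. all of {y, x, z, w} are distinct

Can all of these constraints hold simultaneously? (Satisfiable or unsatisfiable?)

One satisfying assignment is x = 2, y = 1, z = 4, w = 3.
For the less obvious constraints — constraint 2: x + z = 6; constraint 4: w - y = 2 — and the others hold by inspection.

Satisfiable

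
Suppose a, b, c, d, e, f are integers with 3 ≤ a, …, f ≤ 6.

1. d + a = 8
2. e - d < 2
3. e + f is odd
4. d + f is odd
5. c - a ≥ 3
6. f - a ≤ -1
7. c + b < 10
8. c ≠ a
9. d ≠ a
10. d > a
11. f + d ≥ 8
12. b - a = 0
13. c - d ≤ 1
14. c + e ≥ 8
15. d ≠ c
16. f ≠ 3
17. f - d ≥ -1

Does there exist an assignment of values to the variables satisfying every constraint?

Unsatisfiable

Constraints 5, 6, 13, and 17 give a − f ≥ 1, f − d ≥ -1, d − c ≥ -1, c − a ≥ 3.
Adding all 4 inequalities: the left sides telescope to 0, and the right sides sum to 1 + (-1) + (-1) + 3 = 2. So 0 ≥ 2, which is false.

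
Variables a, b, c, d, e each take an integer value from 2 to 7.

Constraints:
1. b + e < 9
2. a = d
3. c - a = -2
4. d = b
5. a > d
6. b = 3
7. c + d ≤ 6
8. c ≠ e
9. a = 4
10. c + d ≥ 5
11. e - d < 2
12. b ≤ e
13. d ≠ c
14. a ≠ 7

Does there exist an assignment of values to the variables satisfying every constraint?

Unsatisfiable

Constraint 9 fixes a = 4 and constraint 6 fixes b = 3. Constraints 2 and 4 give a = d = b, so a = b. But 4 ≠ 3 — contradiction.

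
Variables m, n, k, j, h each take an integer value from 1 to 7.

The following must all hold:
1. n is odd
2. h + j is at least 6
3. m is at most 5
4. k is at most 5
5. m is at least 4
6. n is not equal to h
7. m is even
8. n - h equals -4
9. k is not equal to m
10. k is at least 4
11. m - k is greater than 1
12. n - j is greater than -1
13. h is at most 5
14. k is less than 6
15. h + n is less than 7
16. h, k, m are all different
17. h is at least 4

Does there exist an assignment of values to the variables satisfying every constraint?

Unsatisfiable

Constraints 3, 4, 5, 10, 13, and 17 confine each of h, k, m to the 2 values {4, 5}.
Constraint 16 requires all 3 of them to be distinct, but only 2 values are available — impossible by the pigeonhole principle.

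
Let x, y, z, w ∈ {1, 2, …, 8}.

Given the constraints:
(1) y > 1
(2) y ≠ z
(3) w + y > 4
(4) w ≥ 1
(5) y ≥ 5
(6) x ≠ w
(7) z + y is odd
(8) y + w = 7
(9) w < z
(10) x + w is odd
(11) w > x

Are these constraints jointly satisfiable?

Try x = 1, y = 5, z = 8, w = 2.
Check constraint 3: w + y = 7; constraint 8: y + w = 7. The remaining constraints are straightforward to verify.

Satisfiable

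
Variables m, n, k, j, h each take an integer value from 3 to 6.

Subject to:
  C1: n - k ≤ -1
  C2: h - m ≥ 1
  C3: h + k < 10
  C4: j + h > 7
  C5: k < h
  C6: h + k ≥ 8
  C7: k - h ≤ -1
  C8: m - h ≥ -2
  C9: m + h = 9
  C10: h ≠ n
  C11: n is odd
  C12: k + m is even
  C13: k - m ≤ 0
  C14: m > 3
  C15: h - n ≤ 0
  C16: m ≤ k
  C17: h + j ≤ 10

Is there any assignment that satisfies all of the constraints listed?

Constraints 1, 2, 13, and 15 give m − k ≥ 0, k − n ≥ 1, n − h ≥ 0, h − m ≥ 1.
Adding all 4 inequalities: the left sides telescope to 0, and the right sides sum to 0 + 1 + 0 + 1 = 2. So 0 ≥ 2, which is false.

Unsatisfiable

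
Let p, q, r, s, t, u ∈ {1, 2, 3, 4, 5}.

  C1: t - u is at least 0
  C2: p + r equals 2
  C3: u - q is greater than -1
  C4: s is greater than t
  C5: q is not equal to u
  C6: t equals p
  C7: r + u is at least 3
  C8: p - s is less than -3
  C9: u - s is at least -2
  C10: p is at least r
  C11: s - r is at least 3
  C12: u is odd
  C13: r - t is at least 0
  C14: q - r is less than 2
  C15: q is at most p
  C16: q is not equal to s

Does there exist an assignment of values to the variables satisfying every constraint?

Unsatisfiable

Constraints 1, 9, 11, and 13 give u − s ≥ -2, s − r ≥ 3, r − t ≥ 0, t − u ≥ 0.
Adding all 4 inequalities: the left sides telescope to 0, and the right sides sum to (-2) + 3 + 0 + 0 = 1. So 0 ≥ 1, which is false.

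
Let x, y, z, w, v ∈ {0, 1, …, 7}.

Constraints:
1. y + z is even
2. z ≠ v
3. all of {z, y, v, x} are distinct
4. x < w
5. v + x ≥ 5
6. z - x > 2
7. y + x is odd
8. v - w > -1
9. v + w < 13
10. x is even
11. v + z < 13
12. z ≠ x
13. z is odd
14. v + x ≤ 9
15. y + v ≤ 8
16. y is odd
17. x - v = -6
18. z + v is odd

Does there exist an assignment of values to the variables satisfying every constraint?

Satisfiable

Take x = 0, y = 1, z = 5, w = 4, v = 6. Then constraint 5: v + x = 6; constraint 6: z - x = 5; constraint 8: v - w = 2, and every other listed constraint is also met.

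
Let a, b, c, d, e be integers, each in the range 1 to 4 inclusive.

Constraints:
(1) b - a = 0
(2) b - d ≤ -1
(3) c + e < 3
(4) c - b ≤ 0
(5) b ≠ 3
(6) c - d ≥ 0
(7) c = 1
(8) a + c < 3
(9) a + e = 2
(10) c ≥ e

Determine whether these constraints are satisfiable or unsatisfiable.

Unsatisfiable

Constraints 2, 4, and 6 give b − c ≥ 0, c − d ≥ 0, d − b ≥ 1.
Adding all 3 inequalities: the left sides telescope to 0, and the right sides sum to 0 + 0 + 1 = 1. So 0 ≥ 1, which is false.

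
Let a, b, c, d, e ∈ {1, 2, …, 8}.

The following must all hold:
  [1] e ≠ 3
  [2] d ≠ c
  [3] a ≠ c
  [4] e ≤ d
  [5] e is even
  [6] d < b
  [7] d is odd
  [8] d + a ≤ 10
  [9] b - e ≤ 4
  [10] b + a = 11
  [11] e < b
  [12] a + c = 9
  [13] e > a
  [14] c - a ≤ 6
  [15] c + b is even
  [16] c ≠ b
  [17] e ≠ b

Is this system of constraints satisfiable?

Setting (a, b, c, d, e) = (3, 8, 6, 7, 6) satisfies everything: constraint 8: d + a = 10; constraint 9: b - e = 2; constraint 10: b + a = 11, and the others follow.

Satisfiable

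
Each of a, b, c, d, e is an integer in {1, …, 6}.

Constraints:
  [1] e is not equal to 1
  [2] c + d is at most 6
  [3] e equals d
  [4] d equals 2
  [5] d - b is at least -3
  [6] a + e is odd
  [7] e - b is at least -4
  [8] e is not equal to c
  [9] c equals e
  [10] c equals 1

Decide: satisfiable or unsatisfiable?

Constraint 10 fixes c = 1 and constraint 4 fixes d = 2. Constraints 3 and 9 give c = e = d, so c = d. But 1 ≠ 2 — contradiction.

Unsatisfiable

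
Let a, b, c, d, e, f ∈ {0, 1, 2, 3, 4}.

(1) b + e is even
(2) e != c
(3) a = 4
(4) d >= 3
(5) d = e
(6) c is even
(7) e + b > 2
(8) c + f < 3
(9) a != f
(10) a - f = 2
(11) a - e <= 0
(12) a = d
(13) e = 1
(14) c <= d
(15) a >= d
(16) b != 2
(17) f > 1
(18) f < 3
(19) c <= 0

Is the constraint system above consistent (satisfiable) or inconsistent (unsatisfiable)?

Unsatisfiable

Constraint 3 fixes a = 4 and constraint 13 fixes e = 1. Constraints 5 and 12 give a = d = e, so a = e. But 4 ≠ 1 — contradiction.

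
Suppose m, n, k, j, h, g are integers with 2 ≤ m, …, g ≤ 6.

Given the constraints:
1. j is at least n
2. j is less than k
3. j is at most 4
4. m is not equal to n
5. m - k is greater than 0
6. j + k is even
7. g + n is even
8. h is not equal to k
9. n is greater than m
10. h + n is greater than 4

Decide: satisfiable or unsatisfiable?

Constraints 1, 2, 5, and 9 give k < m, m < n, n ≤ j, j < k. Chaining: k < m < n ≤ j < k, which forces k < k — impossible.

Unsatisfiable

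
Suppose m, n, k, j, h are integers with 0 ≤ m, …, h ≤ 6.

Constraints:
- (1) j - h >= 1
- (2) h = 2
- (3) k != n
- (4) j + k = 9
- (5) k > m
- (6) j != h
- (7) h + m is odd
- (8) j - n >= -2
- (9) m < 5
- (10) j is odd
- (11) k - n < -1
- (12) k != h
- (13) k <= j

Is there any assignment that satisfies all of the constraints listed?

Satisfiable

Try m = 1, n = 6, k = 4, j = 5, h = 2.
Check constraint 1: j - h = 3; constraint 4: j + k = 9. The remaining constraints are straightforward to verify.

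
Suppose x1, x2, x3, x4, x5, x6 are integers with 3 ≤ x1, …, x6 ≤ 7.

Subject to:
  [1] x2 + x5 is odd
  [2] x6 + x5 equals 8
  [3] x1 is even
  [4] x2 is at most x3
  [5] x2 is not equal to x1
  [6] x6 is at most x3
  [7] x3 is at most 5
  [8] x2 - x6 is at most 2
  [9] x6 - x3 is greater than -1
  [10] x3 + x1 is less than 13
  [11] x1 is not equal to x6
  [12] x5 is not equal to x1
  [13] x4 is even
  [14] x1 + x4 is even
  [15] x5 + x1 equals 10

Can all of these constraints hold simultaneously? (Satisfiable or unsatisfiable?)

Setting (x1, x2, x3, x4, x5, x6) = (6, 3, 4, 6, 4, 4) satisfies everything: constraint 2: x6 + x5 = 8; constraint 8: x2 - x6 = -1; constraint 9: x6 - x3 = 0, and the others follow.

Satisfiable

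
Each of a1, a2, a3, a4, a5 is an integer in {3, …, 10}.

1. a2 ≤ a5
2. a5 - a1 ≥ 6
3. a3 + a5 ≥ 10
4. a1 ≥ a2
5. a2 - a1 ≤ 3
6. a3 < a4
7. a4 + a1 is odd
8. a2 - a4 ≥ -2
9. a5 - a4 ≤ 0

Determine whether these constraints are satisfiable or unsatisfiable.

Unsatisfiable

Constraints 2, 5, 8, and 9 give a5 − a1 ≥ 6, a1 − a2 ≥ -3, a2 − a4 ≥ -2, a4 − a5 ≥ 0.
Adding all 4 inequalities: the left sides telescope to 0, and the right sides sum to 6 + (-3) + (-2) + 0 = 1. So 0 ≥ 1, which is false.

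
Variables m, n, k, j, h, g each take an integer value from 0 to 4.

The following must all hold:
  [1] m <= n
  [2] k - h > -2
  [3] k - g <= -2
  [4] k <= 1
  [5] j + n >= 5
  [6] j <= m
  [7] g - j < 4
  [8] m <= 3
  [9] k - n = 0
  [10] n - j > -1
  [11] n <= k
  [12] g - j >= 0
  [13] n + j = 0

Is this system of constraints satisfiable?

From constraints 6 and 8: j ≤ m ≤ 3. From constraints 4 and 11: n ≤ k ≤ 1. Hence j + n ≤ 4. But constraint 5 requires j + n ≥ 5, and 5 > 4. Contradiction.

Unsatisfiable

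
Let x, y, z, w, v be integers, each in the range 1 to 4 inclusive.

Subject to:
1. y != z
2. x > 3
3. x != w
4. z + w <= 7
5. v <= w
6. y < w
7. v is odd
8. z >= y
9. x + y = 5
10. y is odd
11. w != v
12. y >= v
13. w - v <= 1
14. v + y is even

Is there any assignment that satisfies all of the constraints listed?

Try x = 4, y = 1, z = 2, w = 2, v = 1.
Check constraint 4: z + w = 4; constraint 9: x + y = 5. The remaining constraints are straightforward to verify.

Satisfiable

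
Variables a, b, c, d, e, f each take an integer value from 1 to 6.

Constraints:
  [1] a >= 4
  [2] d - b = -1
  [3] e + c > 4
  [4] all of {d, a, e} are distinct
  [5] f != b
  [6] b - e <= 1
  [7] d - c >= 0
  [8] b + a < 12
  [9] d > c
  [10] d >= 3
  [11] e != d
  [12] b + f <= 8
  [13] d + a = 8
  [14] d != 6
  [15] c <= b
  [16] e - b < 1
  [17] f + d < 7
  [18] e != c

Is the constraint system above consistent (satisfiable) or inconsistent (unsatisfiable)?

Satisfiable

Take a = 5, b = 4, c = 2, d = 3, e = 4, f = 3. Then constraint 2: d - b = -1; constraint 3: e + c = 6; constraint 6: b - e = 0, and every other listed constraint is also met.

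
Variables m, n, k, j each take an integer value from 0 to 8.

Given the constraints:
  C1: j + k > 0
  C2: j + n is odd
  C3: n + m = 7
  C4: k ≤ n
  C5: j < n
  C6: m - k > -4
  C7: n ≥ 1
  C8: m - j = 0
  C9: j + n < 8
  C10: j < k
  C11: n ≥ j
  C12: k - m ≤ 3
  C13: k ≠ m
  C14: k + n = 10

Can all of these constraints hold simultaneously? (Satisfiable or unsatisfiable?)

Setting (m, n, k, j) = (0, 7, 3, 0) satisfies everything: constraint 1: j + k = 3; constraint 3: n + m = 7, and the others follow.

Satisfiable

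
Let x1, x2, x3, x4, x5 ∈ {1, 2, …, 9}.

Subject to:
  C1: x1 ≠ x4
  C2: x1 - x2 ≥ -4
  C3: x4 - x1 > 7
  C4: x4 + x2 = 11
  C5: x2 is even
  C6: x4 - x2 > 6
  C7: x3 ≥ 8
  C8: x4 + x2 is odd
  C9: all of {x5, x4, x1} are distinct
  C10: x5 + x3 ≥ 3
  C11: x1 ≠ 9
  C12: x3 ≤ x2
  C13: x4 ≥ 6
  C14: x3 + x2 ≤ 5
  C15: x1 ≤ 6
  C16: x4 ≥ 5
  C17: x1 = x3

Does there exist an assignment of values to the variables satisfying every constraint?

From constraint 16: x4 ≥ 5. From constraints 7 and 12: x2 ≥ x3 ≥ 8. Hence x4 + x2 ≥ 13. But constraint 4 requires x4 + x2 = 11, and 11 < 13. Contradiction.

Unsatisfiable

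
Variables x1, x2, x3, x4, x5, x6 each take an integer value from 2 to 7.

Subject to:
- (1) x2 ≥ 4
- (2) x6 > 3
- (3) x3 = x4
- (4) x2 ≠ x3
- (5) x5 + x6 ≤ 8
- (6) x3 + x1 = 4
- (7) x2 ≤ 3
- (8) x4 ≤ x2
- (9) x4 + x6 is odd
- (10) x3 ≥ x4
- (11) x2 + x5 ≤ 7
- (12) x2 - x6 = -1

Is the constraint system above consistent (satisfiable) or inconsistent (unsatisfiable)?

From constraint 1: x2 ≥ 4. From constraint 7: x2 ≤ 3. But 3 < 4, so no value of x2 works.

Unsatisfiable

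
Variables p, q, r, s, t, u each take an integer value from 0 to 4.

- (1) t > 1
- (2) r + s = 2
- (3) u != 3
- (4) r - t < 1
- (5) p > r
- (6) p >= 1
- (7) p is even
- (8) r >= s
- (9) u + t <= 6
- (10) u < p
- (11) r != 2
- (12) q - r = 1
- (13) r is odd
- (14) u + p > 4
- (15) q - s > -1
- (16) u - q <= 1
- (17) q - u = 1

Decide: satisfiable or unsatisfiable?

Satisfiable

The assignment p = 4, q = 2, r = 1, s = 1, t = 3, u = 1 works:
  constraint 2 holds since r + s = 2.
  constraint 4 holds since r - t = -2.
The rest check out directly.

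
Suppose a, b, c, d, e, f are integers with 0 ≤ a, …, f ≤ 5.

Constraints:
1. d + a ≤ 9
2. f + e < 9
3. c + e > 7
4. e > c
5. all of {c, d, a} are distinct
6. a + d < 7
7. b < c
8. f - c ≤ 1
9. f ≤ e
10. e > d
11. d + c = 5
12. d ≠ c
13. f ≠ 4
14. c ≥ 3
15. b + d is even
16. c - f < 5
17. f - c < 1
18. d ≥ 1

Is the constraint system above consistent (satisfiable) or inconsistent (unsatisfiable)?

Satisfiable

The assignment a = 4, b = 0, c = 3, d = 2, e = 5, f = 1 works:
  constraint 1 holds since d + a = 6.
  constraint 2 holds since f + e = 6.
  constraint 3 holds since c + e = 8.
The rest check out directly.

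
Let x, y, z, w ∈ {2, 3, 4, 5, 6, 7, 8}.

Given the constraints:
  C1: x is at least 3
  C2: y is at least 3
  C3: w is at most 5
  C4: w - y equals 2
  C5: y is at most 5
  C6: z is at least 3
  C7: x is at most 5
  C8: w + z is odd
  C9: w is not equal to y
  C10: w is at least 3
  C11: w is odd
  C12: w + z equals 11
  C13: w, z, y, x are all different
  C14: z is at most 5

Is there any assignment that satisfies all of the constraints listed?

Unsatisfiable

Constraints 1, 2, 3, 5, 6, 7, 10, and 14 confine each of w, z, y, x to the 3 values {3, …, 5}.
Constraint 13 requires all 4 of them to be distinct, but only 3 values are available — impossible by the pigeonhole principle.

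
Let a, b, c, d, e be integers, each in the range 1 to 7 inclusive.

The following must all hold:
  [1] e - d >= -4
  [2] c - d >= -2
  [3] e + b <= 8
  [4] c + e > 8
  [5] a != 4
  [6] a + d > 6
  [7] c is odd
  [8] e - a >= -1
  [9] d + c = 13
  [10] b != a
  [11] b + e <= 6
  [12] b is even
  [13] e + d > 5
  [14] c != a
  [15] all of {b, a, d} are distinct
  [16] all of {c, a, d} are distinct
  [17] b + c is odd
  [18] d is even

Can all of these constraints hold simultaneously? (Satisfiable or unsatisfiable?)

Satisfiable

One satisfying assignment is a = 1, b = 4, c = 7, d = 6, e = 2.
For the less obvious constraints — constraint 1: e - d = -4; constraint 2: c - d = 1; constraint 3: e + b = 6 — and the others hold by inspection.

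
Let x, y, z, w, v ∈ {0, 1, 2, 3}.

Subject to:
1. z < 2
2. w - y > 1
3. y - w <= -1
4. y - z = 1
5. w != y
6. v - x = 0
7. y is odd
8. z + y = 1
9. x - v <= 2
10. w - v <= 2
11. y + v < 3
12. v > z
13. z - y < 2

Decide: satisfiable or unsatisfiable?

Take x = 1, y = 1, z = 0, w = 3, v = 1. Then constraint 2: w - y = 2; constraint 3: y - w = -2; constraint 4: y - z = 1, and every other listed constraint is also met.

Satisfiable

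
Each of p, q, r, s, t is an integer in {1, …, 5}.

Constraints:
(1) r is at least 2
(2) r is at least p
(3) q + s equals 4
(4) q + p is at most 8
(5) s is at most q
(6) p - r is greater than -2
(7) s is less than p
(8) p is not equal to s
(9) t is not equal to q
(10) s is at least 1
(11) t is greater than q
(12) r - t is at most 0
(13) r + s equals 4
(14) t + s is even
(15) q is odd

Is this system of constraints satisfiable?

Take p = 3, q = 3, r = 3, s = 1, t = 5. Then constraint 3: q + s = 4; constraint 4: q + p = 6, and every other listed constraint is also met.

Satisfiable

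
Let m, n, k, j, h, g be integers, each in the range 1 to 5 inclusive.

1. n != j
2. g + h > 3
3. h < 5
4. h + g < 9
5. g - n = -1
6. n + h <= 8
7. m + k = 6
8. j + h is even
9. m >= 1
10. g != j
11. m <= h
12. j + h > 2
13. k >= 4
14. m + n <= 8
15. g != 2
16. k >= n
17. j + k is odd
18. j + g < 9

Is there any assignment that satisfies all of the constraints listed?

Satisfiable

Try m = 1, n = 5, k = 5, j = 2, h = 2, g = 4.
Check constraint 2: g + h = 6; constraint 4: h + g = 6; constraint 5: g - n = -1. The remaining constraints are straightforward to verify.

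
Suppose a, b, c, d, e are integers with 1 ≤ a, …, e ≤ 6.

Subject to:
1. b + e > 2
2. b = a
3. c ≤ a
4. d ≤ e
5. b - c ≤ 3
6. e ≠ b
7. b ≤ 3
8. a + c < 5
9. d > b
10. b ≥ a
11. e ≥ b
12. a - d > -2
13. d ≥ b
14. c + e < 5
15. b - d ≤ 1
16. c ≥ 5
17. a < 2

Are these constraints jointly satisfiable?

Unsatisfiable

From constraints 3 and 16: a ≥ c and c ≥ 5, so a ≥ 5. From constraints 7 and 10: a ≤ b and b ≤ 3, so a ≤ 3. But 3 < 5, so no value of a works.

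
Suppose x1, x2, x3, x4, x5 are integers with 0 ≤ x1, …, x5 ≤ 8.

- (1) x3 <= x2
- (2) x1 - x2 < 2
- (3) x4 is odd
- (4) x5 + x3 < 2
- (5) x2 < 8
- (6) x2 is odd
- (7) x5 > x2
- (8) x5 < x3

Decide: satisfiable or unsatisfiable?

Unsatisfiable

Constraints 1, 7, and 8 give x3 ≤ x2, x2 < x5, x5 < x3. Chaining: x3 ≤ x2 < x5 < x3, which forces x3 < x3 — impossible.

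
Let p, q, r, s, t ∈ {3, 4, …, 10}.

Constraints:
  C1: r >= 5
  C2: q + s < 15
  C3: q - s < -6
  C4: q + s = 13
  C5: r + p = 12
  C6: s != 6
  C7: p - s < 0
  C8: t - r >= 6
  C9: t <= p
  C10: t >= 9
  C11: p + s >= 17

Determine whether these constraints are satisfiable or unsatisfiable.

Unsatisfiable

From constraint 1: r ≥ 5. From constraints 9 and 10: p ≥ t ≥ 9. Hence r + p ≥ 14. But constraint 5 requires r + p = 12, and 12 < 14. Contradiction.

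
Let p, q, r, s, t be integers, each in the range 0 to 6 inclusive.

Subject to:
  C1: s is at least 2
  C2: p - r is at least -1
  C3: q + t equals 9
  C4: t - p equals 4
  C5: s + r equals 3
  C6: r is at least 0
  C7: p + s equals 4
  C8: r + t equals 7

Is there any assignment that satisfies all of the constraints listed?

One satisfying assignment is p = 2, q = 3, r = 1, s = 2, t = 6.
For the less obvious constraints — constraint 2: p - r = 1; constraint 3: q + t = 9 — and the others hold by inspection.

Satisfiable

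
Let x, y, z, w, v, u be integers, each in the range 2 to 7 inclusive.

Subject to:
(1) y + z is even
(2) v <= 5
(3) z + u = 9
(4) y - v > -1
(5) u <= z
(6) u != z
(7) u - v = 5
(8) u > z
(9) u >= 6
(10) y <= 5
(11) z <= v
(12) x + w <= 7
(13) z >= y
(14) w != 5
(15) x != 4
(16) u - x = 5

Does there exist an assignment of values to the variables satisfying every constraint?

Unsatisfiable

From constraints 5 and 9: z ≥ u and u ≥ 6, so z ≥ 6. From constraints 2 and 11: z ≤ v and v ≤ 5, so z ≤ 5. But 5 < 6, so no value of z works.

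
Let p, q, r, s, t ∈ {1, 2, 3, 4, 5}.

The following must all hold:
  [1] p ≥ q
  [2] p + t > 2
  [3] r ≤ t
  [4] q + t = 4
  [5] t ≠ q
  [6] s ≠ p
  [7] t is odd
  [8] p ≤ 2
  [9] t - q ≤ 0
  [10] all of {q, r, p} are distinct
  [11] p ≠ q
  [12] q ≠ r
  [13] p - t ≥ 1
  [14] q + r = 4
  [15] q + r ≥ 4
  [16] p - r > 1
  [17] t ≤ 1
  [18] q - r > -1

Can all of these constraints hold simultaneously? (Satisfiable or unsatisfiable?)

Unsatisfiable

From constraints 1 and 8: q ≤ p ≤ 2. From constraints 3 and 17: r ≤ t ≤ 1. Hence q + r ≤ 3. But constraint 14 requires q + r = 4, and 4 > 3. Contradiction.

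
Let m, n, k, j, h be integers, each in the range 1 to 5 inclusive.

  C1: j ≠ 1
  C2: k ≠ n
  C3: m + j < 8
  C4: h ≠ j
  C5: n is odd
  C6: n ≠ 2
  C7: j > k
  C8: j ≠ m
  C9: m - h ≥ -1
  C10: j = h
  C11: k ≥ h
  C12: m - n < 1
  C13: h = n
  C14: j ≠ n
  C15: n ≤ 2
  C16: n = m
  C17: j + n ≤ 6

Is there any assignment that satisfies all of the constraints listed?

Unsatisfiable

From constraints 10, 13, and 16, j = h = n = m, so j = m. But constraint 8 says j ≠ m. Contradiction.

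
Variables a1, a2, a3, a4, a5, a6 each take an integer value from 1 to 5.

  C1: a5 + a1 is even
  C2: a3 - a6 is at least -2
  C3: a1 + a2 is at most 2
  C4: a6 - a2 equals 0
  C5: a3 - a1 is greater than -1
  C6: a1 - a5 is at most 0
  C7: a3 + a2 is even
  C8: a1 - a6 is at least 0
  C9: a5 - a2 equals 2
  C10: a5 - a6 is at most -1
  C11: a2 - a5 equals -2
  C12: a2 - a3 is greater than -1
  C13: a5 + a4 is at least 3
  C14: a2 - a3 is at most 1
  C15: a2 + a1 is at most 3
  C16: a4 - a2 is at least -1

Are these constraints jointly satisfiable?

Unsatisfiable

Constraints 6, 8, and 10 give a5 − a1 ≥ 0, a1 − a6 ≥ 0, a6 − a5 ≥ 1.
Adding all 3 inequalities: the left sides telescope to 0, and the right sides sum to 0 + 0 + 1 = 1. So 0 ≥ 1, which is false.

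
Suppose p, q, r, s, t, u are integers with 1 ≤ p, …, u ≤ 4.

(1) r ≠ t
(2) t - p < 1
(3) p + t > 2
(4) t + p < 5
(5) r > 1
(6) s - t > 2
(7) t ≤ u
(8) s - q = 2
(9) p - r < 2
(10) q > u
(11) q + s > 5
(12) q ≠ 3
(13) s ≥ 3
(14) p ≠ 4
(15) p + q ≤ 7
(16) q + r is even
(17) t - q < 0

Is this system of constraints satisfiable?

Take p = 2, q = 2, r = 2, s = 4, t = 1, u = 1. Then constraint 2: t - p = -1; constraint 3: p + t = 3, and every other listed constraint is also met.

Satisfiable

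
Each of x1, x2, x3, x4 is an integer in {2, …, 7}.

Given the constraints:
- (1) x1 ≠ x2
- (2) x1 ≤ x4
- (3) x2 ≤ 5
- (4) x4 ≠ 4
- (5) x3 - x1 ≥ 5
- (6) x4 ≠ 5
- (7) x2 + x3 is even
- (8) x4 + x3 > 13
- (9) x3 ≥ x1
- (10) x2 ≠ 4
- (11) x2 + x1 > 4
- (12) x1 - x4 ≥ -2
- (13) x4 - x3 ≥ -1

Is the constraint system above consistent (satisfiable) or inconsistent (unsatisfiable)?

Constraints 5, 12, and 13 give x1 − x4 ≥ -2, x4 − x3 ≥ -1, x3 − x1 ≥ 5.
Adding all 3 inequalities: the left sides telescope to 0, and the right sides sum to (-2) + (-1) + 5 = 2. So 0 ≥ 2, which is false.

Unsatisfiable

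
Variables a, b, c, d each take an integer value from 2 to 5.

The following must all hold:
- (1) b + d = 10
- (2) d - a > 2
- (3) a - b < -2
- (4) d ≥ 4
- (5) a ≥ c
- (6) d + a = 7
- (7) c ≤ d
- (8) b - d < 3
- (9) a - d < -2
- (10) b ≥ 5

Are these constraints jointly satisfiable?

Satisfiable

Setting (a, b, c, d) = (2, 5, 2, 5) satisfies everything: constraint 1: b + d = 10; constraint 2: d - a = 3; constraint 3: a - b = -3, and the others follow.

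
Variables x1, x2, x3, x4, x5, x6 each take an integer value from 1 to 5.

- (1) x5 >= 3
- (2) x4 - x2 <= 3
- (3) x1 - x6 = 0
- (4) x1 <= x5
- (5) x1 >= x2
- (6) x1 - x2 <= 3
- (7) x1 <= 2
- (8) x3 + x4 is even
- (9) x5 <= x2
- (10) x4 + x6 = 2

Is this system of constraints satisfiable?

From constraints 1 and 9: x2 ≥ x5 and x5 ≥ 3, so x2 ≥ 3. From constraints 5 and 7: x2 ≤ x1 and x1 ≤ 2, so x2 ≤ 2. But 2 < 3, so no value of x2 works.

Unsatisfiable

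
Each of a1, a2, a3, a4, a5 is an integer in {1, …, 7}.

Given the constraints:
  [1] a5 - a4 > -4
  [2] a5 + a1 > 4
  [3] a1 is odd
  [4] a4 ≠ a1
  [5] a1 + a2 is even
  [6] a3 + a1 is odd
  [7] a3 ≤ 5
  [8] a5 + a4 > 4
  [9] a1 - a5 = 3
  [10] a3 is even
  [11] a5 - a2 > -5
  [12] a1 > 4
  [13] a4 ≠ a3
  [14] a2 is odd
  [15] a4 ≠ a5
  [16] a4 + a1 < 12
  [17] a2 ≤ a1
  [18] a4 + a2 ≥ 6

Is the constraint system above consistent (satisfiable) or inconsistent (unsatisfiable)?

Satisfiable

Take a1 = 5, a2 = 5, a3 = 2, a4 = 4, a5 = 2. Then constraint 1: a5 - a4 = -2; constraint 2: a5 + a1 = 7, and every other listed constraint is also met.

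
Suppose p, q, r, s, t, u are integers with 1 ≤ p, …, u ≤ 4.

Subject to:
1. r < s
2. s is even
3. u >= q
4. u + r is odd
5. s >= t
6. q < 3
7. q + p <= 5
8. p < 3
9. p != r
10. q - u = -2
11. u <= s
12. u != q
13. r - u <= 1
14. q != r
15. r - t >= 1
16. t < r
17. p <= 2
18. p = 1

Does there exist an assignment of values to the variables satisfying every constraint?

One satisfying assignment is p = 1, q = 2, r = 3, s = 4, t = 2, u = 4.
For the less obvious constraints — constraint 7: q + p = 3; constraint 10: q - u = -2; constraint 13: r - u = -1 — and the others hold by inspection.

Satisfiable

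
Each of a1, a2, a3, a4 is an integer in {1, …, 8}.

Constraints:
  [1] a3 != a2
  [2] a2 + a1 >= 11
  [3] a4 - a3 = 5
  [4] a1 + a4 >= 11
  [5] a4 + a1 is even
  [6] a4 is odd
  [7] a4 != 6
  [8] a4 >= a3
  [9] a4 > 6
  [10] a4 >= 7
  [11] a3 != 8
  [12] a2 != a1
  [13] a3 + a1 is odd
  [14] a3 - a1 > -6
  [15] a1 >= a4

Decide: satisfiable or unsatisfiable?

Satisfiable

Setting (a1, a2, a3, a4) = (7, 5, 2, 7) satisfies everything: constraint 2: a2 + a1 = 12; constraint 3: a4 - a3 = 5, and the others follow.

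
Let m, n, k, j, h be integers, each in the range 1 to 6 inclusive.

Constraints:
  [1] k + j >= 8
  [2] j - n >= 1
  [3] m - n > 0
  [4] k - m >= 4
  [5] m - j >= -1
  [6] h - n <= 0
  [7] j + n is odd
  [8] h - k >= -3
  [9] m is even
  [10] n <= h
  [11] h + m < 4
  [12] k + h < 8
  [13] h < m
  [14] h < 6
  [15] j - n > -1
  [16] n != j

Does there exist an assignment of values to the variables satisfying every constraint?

Unsatisfiable

Constraints 2, 4, 5, 6, and 8 give h − k ≥ -3, k − m ≥ 4, m − j ≥ -1, j − n ≥ 1, n − h ≥ 0.
Adding all 5 inequalities: the left sides telescope to 0, and the right sides sum to (-3) + 4 + (-1) + 1 + 0 = 1. So 0 ≥ 1, which is false.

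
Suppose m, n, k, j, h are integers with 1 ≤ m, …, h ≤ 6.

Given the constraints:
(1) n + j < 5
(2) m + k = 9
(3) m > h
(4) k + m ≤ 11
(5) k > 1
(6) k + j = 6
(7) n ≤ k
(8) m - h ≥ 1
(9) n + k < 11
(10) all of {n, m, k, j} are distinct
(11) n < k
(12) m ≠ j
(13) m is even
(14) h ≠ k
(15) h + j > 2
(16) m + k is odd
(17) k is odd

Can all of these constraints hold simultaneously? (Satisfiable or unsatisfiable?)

Satisfiable

Try m = 4, n = 3, k = 5, j = 1, h = 2.
Check constraint 1: n + j = 4; constraint 2: m + k = 9. The remaining constraints are straightforward to verify.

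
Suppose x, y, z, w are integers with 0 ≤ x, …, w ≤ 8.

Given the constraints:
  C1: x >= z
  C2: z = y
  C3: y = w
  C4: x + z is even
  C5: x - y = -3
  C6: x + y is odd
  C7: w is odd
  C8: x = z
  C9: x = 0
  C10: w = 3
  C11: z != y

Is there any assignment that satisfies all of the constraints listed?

Constraint 9 fixes x = 0 and constraint 10 fixes w = 3. Constraints 2, 3, and 8 give x = z = y = w, so x = w. But 0 ≠ 3 — contradiction.

Unsatisfiable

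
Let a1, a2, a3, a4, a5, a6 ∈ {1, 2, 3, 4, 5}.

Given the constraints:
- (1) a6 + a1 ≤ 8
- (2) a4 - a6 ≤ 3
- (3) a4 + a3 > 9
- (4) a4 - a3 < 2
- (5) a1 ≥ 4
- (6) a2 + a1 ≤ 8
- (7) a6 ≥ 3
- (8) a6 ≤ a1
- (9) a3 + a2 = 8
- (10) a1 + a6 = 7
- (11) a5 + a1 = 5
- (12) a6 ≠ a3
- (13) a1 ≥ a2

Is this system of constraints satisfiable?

Try a1 = 4, a2 = 3, a3 = 5, a4 = 5, a5 = 1, a6 = 3.
Check constraint 1: a6 + a1 = 7; constraint 2: a4 - a6 = 2. The remaining constraints are straightforward to verify.

Satisfiable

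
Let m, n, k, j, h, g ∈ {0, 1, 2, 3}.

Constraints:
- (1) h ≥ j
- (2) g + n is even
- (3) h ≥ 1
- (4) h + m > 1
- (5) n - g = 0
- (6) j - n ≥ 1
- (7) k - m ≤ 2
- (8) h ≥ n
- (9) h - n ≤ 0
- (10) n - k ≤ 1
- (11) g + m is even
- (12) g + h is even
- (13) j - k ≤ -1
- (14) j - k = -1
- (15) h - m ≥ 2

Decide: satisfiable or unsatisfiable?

Constraints 6, 7, 9, 13, and 15 give m − k ≥ -2, k − j ≥ 1, j − n ≥ 1, n − h ≥ 0, h − m ≥ 2.
Adding all 5 inequalities: the left sides telescope to 0, and the right sides sum to (-2) + 1 + 1 + 0 + 2 = 2. So 0 ≥ 2, which is false.

Unsatisfiable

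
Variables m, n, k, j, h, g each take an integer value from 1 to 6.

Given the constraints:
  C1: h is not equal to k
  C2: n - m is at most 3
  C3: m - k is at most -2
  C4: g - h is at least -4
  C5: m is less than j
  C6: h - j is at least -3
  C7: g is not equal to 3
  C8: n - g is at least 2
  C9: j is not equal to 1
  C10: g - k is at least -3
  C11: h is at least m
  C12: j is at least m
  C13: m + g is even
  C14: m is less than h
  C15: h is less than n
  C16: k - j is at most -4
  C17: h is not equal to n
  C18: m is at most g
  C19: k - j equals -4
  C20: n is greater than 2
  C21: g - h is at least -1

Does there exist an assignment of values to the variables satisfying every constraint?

Constraints 2, 3, 6, 8, 16, and 21 give m − n ≥ -3, n − g ≥ 2, g − h ≥ -1, h − j ≥ -3, j − k ≥ 4, k − m ≥ 2.
Adding all 6 inequalities: the left sides telescope to 0, and the right sides sum to (-3) + 2 + (-1) + (-3) + 4 + 2 = 1. So 0 ≥ 1, which is false.

Unsatisfiable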